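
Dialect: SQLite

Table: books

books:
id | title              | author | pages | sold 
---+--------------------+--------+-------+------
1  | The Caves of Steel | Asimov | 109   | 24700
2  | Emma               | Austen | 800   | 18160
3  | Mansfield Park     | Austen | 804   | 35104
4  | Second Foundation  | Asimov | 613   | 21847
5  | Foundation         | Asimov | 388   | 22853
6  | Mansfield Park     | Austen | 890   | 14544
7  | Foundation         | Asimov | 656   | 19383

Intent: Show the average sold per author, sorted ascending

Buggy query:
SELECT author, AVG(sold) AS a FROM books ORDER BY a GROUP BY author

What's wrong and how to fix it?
Bug: ORDER BY appears before GROUP BY; SQL clause order requires GROUP BY first

Fix: Reorder: SELECT … FROM … GROUP BY … ORDER BY …

Corrected query:
SELECT author, AVG(sold) AS a FROM books GROUP BY author ORDER BY a

Result:
author | a           
-------+-------------
Asimov | 22195.75    
Austen | 22602.666667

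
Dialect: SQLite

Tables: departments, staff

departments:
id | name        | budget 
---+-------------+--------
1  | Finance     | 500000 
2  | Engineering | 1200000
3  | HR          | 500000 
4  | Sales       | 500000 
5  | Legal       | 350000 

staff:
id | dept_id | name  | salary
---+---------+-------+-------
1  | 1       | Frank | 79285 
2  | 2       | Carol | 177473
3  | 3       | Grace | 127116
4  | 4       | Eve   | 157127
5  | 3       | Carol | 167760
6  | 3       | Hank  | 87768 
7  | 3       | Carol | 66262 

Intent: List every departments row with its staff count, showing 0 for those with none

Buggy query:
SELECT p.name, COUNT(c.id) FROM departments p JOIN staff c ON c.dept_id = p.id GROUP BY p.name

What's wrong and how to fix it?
Bug: INNER JOIN drops departments rows that have no matching staff rows

Fix: Use LEFT JOIN so parents without children still appear (COUNT(c.id) gives 0)

Corrected query:
SELECT p.name, COUNT(c.id) FROM departments p LEFT JOIN staff c ON c.dept_id = p.id GROUP BY p.name

Result:
name        | COUNT(c.id)
------------+------------
Engineering | 1          
Finance     | 1          
HR          | 4          
Legal       | 0          
Sales       | 1          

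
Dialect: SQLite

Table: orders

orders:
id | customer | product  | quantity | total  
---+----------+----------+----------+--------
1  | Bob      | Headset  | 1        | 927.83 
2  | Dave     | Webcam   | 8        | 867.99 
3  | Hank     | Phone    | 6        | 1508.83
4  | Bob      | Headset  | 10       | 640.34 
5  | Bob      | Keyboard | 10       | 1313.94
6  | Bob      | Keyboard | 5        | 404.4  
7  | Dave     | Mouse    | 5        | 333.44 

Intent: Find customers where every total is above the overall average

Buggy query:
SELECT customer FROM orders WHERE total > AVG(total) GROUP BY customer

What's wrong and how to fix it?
Bug: WHERE evaluates per row before aggregation, so AVG() is unavailable

Fix: Compute the overall average in a scalar subquery and compare each group's MIN against it in HAVING

Corrected query:
SELECT customer FROM orders GROUP BY customer HAVING MIN(total) > (SELECT AVG(total) FROM orders)

Result:
customer
--------
Hank    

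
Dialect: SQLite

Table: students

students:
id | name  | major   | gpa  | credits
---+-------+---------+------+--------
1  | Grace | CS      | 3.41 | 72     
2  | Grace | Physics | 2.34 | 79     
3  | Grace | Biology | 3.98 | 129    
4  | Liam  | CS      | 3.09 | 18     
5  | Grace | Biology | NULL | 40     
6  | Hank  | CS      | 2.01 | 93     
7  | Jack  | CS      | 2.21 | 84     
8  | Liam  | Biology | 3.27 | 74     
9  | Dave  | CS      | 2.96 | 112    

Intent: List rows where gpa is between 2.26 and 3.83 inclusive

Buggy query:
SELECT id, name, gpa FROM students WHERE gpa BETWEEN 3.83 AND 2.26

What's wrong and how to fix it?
Bug: The bounds are reversed; BETWEEN a AND b requires a <= b to match anything

Fix: Swap the bounds so the smaller value comes first

Corrected query:
SELECT id, name, gpa FROM students WHERE gpa BETWEEN 2.26 AND 3.83

Result:
id | name  | gpa 
---+-------+-----
1  | Grace | 3.41
2  | Grace | 2.34
4  | Liam  | 3.09
8  | Liam  | 3.27
9  | Dave  | 2.96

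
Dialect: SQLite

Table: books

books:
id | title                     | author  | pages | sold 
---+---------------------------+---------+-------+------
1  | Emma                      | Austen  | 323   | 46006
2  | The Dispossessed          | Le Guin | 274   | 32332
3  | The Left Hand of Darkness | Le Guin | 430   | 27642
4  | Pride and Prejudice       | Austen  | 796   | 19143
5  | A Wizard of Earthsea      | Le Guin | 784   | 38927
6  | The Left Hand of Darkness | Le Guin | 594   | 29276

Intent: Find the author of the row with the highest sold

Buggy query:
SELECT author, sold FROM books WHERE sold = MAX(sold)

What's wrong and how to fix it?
Bug: MAX(sold) is an aggregate and cannot be used directly in WHERE

Fix: Use a subquery: WHERE sold = (SELECT MAX(sold) FROM books)

Corrected query:
SELECT author, sold FROM books WHERE sold = (SELECT MAX(sold) FROM books)

Result:
author | sold 
-------+------
Austen | 46006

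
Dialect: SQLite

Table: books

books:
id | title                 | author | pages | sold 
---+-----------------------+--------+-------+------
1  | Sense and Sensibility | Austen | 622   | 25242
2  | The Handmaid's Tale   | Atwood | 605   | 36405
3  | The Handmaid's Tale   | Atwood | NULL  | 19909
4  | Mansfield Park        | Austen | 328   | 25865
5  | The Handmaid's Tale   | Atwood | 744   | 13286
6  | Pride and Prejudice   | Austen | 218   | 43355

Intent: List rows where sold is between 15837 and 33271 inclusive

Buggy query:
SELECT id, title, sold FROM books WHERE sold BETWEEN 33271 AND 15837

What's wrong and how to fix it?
Bug: The bounds are reversed; BETWEEN a AND b requires a <= b to match anything

Fix: Write BETWEEN 15837 AND 33271

Corrected query:
SELECT id, title, sold FROM books WHERE sold BETWEEN 15837 AND 33271

Result:
id | title                 | sold 
---+-----------------------+------
1  | Sense and Sensibility | 25242
3  | The Handmaid's Tale   | 19909
4  | Mansfield Park        | 25865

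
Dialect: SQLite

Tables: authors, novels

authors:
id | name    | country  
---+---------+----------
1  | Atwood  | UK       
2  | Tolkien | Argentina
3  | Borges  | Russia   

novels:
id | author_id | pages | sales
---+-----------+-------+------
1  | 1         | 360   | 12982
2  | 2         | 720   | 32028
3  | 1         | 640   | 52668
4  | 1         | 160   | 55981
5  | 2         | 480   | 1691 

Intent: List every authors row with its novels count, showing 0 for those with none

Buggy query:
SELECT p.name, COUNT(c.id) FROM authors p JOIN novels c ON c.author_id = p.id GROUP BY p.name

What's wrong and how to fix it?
Bug: INNER JOIN drops authors rows that have no matching novels rows

Fix: Switch to LEFT JOIN to retain unmatched parent rows

Corrected query:
SELECT p.name, COUNT(c.id) FROM authors p LEFT JOIN novels c ON c.author_id = p.id GROUP BY p.name

Result:
name    | COUNT(c.id)
--------+------------
Atwood  | 3          
Borges  | 0          
Tolkien | 2          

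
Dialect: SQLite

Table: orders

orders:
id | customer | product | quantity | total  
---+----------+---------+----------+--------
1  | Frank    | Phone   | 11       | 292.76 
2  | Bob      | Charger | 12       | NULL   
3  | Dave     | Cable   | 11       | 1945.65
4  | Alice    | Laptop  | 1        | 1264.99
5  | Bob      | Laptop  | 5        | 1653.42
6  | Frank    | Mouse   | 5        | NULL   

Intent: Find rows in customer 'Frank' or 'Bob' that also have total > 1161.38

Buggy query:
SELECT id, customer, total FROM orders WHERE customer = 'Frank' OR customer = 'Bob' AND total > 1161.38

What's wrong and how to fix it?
Bug: AND binds tighter than OR, so this parses as customer = 'Frank' OR (customer = 'Bob' AND total > 1161.38)

Fix: Add parentheses around the OR so the AND applies to both alternatives

Corrected query:
SELECT id, customer, total FROM orders WHERE (customer = 'Frank' OR customer = 'Bob') AND total > 1161.38

Result:
id | customer | total  
---+----------+--------
5  | Bob      | 1653.42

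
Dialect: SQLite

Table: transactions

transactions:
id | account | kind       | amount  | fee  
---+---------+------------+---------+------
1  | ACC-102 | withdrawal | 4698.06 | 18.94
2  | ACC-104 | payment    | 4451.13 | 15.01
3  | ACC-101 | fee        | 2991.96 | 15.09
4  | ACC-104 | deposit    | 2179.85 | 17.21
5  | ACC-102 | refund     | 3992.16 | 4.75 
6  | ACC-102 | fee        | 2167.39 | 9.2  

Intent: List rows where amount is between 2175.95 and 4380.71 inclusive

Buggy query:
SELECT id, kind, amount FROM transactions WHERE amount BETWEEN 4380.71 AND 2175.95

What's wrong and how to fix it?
Bug: BETWEEN expects the lower bound first; with 4380.71 AND 2175.95 the range is empty

Fix: Write BETWEEN 2175.95 AND 4380.71

Corrected query:
SELECT id, kind, amount FROM transactions WHERE amount BETWEEN 2175.95 AND 4380.71

Result:
id | kind    | amount 
---+---------+--------
3  | fee     | 2991.96
4  | deposit | 2179.85
5  | refund  | 3992.16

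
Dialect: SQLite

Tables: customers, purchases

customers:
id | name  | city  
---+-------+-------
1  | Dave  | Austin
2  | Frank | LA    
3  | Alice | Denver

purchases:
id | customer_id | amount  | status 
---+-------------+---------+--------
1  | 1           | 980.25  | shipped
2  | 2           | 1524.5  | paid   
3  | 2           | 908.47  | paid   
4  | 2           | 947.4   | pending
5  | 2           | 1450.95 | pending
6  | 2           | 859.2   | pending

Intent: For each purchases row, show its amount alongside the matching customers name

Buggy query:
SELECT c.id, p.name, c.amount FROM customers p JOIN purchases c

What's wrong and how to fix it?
Bug: JOIN with no ON clause produces a cartesian product; every purchases row pairs with every customers row

Fix: Specify the join condition linking the foreign key to the parent id

Corrected query:
SELECT c.id, p.name, c.amount FROM customers p JOIN purchases c ON c.customer_id = p.id

Result:
id | name  | amount 
---+-------+--------
1  | Dave  | 980.25 
2  | Frank | 1524.5 
3  | Frank | 908.47 
4  | Frank | 947.4  
5  | Frank | 1450.95
6  | Frank | 859.2  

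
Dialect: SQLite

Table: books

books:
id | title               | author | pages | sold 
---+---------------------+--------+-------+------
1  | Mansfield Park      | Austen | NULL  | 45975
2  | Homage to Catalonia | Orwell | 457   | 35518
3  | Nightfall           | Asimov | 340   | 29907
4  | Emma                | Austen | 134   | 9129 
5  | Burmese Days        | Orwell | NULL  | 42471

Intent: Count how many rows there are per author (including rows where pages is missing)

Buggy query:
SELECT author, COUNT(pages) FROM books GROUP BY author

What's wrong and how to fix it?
Bug: COUNT(column) counts non-NULL values only; rows with NULL pages aren't counted

Fix: Use COUNT(*) to count all rows regardless of NULL

Corrected query:
SELECT author, COUNT(*) FROM books GROUP BY author

Result:
author | COUNT(*)
-------+---------
Asimov | 1       
Austen | 2       
Orwell | 2       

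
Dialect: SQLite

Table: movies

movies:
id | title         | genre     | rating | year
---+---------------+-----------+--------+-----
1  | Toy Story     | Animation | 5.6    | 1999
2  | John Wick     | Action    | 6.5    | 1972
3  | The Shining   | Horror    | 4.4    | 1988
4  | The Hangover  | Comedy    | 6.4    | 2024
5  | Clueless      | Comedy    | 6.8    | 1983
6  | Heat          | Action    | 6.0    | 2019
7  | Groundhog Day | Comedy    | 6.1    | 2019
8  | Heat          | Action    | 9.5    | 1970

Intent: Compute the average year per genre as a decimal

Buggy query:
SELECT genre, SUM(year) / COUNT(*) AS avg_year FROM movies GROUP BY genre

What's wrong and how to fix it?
Bug: SUM(year) and COUNT(*) are both integers; the division truncates the fractional part

Fix: Multiply by 1.0 (or CAST to REAL) to force floating-point division

Corrected query:
SELECT genre, SUM(year) * 1.0 / COUNT(*) AS avg_year FROM movies GROUP BY genre

Result:
genre     | avg_year   
----------+------------
Action    | 1987       
Animation | 1999       
Comedy    | 2008.666667
Horror    | 1988       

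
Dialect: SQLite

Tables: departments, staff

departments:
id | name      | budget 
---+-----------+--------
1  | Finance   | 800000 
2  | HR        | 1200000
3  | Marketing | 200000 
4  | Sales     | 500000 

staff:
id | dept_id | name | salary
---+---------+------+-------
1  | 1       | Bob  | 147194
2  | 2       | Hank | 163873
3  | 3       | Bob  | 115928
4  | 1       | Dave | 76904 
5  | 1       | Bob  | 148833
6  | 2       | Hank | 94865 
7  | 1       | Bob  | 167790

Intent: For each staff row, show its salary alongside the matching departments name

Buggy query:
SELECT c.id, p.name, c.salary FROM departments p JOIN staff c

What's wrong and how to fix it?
Bug: Missing join condition: each staff row is matched to all departments rows instead of just its own

Fix: Add ON c.dept_id = p.id to the JOIN

Corrected query:
SELECT c.id, p.name, c.salary FROM departments p JOIN staff c ON c.dept_id = p.id

Result:
id | name      | salary
---+-----------+-------
1  | Finance   | 147194
2  | HR        | 163873
3  | Marketing | 115928
4  | Finance   | 76904 
5  | Finance   | 148833
6  | HR        | 94865 
7  | Finance   | 167790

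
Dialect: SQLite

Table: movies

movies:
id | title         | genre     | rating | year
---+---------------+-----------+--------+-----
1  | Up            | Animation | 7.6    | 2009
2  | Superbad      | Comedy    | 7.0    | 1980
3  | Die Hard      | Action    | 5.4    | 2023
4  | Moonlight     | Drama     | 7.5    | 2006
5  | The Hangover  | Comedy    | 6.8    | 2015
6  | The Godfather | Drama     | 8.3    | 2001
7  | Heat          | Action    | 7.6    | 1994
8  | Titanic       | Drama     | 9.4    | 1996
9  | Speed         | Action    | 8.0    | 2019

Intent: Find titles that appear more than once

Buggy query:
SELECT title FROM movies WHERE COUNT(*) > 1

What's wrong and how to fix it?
Bug: COUNT(*) is an aggregate and cannot be used in WHERE

Fix: Group first, then use HAVING for the count condition

Corrected query:
SELECT title FROM movies GROUP BY title HAVING COUNT(*) > 1

Result:
(no rows)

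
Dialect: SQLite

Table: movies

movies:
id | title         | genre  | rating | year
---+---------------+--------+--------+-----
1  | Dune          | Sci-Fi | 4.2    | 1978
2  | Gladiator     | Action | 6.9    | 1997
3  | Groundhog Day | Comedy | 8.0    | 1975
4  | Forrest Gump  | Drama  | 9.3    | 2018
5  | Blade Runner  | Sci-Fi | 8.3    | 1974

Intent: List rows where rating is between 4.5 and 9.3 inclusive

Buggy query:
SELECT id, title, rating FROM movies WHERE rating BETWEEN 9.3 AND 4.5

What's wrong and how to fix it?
Bug: The bounds are reversed; BETWEEN a AND b requires a <= b to match anything

Fix: Swap the bounds so the smaller value comes first

Corrected query:
SELECT id, title, rating FROM movies WHERE rating BETWEEN 4.5 AND 9.3

Result:
id | title         | rating
---+---------------+-------
2  | Gladiator     | 6.9   
3  | Groundhog Day | 8     
4  | Forrest Gump  | 9.3   
5  | Blade Runner  | 8.3   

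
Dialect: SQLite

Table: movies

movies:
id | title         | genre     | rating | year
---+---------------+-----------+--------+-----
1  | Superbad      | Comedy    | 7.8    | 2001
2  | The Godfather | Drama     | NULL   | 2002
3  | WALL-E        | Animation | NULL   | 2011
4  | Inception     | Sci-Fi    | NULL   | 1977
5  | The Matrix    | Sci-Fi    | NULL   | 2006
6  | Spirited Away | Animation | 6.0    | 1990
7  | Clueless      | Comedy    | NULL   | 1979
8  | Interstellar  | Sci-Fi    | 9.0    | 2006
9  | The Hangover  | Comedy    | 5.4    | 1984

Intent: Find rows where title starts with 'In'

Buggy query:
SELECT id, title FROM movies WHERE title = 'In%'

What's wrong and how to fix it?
Bug: '=' compares the literal string including the % character; pattern matching needs LIKE

Fix: Use LIKE for wildcard pattern matching

Corrected query:
SELECT id, title FROM movies WHERE title LIKE 'In%'

Result:
id | title       
---+-------------
4  | Inception   
8  | Interstellar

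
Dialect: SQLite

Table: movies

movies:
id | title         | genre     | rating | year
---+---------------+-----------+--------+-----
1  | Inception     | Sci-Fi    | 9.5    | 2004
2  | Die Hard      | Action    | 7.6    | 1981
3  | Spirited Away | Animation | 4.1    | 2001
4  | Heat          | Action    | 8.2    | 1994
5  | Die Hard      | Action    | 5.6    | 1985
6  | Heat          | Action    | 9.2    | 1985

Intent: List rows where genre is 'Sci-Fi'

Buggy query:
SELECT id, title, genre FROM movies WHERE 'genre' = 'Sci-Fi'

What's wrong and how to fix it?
Bug: 'genre' in single quotes is a string literal, not the column; the comparison is literal-vs-literal and never true

Fix: Remove the quotes around the column name (or use double quotes for an identifier)

Corrected query:
SELECT id, title, genre FROM movies WHERE genre = 'Sci-Fi'

Result:
id | title     | genre 
---+-----------+-------
1  | Inception | Sci-Fi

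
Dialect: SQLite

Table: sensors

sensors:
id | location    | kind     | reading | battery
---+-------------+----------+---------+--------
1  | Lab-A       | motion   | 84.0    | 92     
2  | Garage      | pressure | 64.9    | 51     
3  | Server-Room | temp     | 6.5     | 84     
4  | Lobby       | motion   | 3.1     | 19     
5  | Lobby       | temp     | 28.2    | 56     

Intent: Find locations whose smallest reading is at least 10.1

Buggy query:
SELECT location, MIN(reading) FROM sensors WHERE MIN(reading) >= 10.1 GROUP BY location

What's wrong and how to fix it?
Bug: MIN() in WHERE is a misuse of aggregate

Fix: Replace WHERE with HAVING after the GROUP BY

Corrected query:
SELECT location, MIN(reading) FROM sensors GROUP BY location HAVING MIN(reading) >= 10.1

Result:
location | MIN(reading)
---------+-------------
Garage   | 64.9        
Lab-A    | 84          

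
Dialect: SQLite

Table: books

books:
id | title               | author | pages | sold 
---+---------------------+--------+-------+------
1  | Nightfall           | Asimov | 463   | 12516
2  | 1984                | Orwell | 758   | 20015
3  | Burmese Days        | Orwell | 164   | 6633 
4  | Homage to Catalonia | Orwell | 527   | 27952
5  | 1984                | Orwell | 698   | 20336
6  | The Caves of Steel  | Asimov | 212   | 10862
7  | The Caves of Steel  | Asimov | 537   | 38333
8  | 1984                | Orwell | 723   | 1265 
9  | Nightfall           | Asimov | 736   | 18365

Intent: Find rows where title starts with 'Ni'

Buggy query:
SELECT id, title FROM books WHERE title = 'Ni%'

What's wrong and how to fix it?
Bug: '=' compares the literal string including the % character; pattern matching needs LIKE

Fix: Replace '=' with LIKE so 'Ni%' is treated as a pattern

Corrected query:
SELECT id, title FROM books WHERE title LIKE 'Ni%'

Result:
id | title    
---+----------
1  | Nightfall
9  | Nightfall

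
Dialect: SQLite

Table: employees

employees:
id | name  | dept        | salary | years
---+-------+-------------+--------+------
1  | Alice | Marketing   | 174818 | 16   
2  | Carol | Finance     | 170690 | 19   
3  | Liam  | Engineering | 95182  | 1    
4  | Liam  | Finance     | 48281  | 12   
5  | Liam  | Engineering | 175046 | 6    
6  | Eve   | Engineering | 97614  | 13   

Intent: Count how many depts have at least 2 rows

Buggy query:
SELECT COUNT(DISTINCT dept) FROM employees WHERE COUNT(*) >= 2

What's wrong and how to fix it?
Bug: COUNT(*) cannot appear in WHERE; the per-group count doesn't exist yet

Fix: Group first with HAVING COUNT(*) >= 2, then COUNT the resulting groups

Corrected query:
SELECT COUNT(*) FROM (SELECT dept FROM employees GROUP BY dept HAVING COUNT(*) >= 2)

Result:
COUNT(*)
--------
2       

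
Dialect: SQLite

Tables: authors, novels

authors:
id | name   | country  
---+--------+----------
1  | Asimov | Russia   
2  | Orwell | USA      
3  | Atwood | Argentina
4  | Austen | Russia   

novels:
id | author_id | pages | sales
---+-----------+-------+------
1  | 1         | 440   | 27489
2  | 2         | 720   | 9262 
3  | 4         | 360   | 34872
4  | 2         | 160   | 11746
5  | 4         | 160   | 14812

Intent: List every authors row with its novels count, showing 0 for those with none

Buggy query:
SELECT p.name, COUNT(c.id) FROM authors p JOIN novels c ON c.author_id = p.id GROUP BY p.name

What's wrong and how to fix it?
Bug: An inner join excludes parents with zero children

Fix: Switch to LEFT JOIN to retain unmatched parent rows

Corrected query:
SELECT p.name, COUNT(c.id) FROM authors p LEFT JOIN novels c ON c.author_id = p.id GROUP BY p.name

Result:
name   | COUNT(c.id)
-------+------------
Asimov | 1          
Atwood | 0          
Austen | 2          
Orwell | 2          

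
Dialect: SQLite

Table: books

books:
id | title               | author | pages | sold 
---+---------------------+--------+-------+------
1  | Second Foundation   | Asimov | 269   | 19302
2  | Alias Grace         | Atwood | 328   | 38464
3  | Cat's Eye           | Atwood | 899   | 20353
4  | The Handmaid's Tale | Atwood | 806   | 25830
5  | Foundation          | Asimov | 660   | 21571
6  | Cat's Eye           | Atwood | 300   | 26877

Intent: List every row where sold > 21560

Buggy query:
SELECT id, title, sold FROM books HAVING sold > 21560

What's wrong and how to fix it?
Bug: This is a non-aggregate query (no GROUP BY, no aggregates), so in SQLite the HAVING clause is invalid here; a row-level condition belongs in WHERE

Fix: Use WHERE for row-level filtering

Corrected query:
SELECT id, title, sold FROM books WHERE sold > 21560

Result:
id | title               | sold 
---+---------------------+------
2  | Alias Grace         | 38464
4  | The Handmaid's Tale | 25830
5  | Foundation          | 21571
6  | Cat's Eye           | 26877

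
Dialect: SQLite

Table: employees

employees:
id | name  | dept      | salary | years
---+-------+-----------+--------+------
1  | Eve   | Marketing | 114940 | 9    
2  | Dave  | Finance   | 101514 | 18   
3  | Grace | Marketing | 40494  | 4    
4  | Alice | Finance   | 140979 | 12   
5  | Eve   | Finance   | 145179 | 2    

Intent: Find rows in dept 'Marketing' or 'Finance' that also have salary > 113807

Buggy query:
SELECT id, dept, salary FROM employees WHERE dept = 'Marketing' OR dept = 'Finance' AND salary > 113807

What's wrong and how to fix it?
Bug: Without parentheses, AND is evaluated before OR, so the salary filter only applies to the 'Finance' branch

Fix: Add parentheses around the OR so the AND applies to both alternatives

Corrected query:
SELECT id, dept, salary FROM employees WHERE (dept = 'Marketing' OR dept = 'Finance') AND salary > 113807

Result:
id | dept      | salary
---+-----------+-------
1  | Marketing | 114940
4  | Finance   | 140979
5  | Finance   | 145179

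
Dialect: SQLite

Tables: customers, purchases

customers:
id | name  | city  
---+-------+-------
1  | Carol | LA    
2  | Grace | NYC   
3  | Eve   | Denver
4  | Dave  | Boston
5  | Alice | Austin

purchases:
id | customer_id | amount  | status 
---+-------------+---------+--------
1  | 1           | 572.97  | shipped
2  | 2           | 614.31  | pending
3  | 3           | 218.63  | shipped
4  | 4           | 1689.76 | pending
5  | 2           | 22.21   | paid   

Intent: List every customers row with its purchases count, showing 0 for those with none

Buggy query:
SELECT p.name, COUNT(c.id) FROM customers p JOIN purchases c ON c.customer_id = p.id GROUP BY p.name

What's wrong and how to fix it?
Bug: INNER JOIN drops customers rows that have no matching purchases rows

Fix: Switch to LEFT JOIN to retain unmatched parent rows

Corrected query:
SELECT p.name, COUNT(c.id) FROM customers p LEFT JOIN purchases c ON c.customer_id = p.id GROUP BY p.name

Result:
name  | COUNT(c.id)
------+------------
Alice | 0          
Carol | 1          
Dave  | 1          
Eve   | 1          
Grace | 2          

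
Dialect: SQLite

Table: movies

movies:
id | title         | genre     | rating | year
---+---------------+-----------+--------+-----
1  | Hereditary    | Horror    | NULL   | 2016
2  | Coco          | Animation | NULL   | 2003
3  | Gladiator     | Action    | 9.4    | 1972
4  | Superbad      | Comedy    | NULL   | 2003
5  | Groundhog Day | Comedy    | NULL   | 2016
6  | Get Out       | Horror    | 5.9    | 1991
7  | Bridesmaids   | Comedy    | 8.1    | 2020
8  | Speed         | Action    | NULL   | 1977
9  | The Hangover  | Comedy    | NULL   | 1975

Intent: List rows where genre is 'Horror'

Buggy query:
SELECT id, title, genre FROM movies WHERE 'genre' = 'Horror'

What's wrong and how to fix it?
Bug: 'genre' in single quotes is a string literal, not the column; the comparison is literal-vs-literal and never true

Fix: Reference the column as genre without single quotes

Corrected query:
SELECT id, title, genre FROM movies WHERE genre = 'Horror'

Result:
id | title      | genre 
---+------------+-------
1  | Hereditary | Horror
6  | Get Out    | Horror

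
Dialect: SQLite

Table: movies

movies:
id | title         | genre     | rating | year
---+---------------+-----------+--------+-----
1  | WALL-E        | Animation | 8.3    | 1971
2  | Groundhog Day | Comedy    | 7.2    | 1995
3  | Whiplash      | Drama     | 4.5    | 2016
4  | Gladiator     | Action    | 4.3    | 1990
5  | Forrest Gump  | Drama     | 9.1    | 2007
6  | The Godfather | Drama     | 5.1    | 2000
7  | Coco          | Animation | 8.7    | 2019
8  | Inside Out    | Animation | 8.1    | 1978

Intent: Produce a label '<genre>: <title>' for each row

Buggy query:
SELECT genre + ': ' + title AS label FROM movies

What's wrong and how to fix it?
Bug: SQLite uses || for string concatenation; + coerces text to numbers (yielding 0)

Fix: Use the || operator for string concatenation

Corrected query:
SELECT genre || ': ' || title AS label FROM movies

Result:
label                
---------------------
Animation: WALL-E    
Comedy: Groundhog Day
Drama: Whiplash      
Action: Gladiator    
Drama: Forrest Gump  
Drama: The Godfather 
Animation: Coco      
Animation: Inside Out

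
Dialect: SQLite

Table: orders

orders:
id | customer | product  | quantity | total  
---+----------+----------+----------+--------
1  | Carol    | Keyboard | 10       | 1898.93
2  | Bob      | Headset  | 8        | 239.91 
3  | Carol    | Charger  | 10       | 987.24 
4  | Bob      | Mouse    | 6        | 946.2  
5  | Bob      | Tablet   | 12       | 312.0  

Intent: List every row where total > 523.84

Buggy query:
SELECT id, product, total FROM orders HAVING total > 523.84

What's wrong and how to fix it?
Bug: HAVING filters the output of aggregation, but this query has no GROUP BY and no aggregate functions, so SQLite rejects it (HAVING clause on a non-aggregate query); the condition here is per row

Fix: Use WHERE for row-level filtering

Corrected query:
SELECT id, product, total FROM orders WHERE total > 523.84

Result:
id | product  | total  
---+----------+--------
1  | Keyboard | 1898.93
3  | Charger  | 987.24 
4  | Mouse    | 946.2  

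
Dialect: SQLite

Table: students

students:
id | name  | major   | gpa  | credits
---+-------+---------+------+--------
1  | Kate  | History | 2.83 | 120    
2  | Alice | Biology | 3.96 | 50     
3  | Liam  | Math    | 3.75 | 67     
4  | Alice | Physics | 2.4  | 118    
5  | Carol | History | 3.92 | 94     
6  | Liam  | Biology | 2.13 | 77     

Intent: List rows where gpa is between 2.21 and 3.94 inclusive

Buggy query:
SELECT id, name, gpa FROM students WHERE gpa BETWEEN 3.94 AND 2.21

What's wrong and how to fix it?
Bug: The bounds are reversed; BETWEEN a AND b requires a <= b to match anything

Fix: Write BETWEEN 2.21 AND 3.94

Corrected query:
SELECT id, name, gpa FROM students WHERE gpa BETWEEN 2.21 AND 3.94

Result:
id | name  | gpa 
---+-------+-----
1  | Kate  | 2.83
3  | Liam  | 3.75
4  | Alice | 2.4 
5  | Carol | 3.92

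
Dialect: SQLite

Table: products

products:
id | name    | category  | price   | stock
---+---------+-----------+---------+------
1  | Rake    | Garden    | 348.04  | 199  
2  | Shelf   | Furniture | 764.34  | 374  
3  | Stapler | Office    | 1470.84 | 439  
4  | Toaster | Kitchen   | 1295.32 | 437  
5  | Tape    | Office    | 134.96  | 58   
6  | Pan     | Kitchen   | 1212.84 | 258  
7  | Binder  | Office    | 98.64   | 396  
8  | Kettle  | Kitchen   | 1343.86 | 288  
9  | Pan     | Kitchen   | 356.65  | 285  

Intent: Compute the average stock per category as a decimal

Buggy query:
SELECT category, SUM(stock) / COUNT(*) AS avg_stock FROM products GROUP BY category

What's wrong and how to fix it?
Bug: Both operands are integers, so '/' performs integer division and truncates

Fix: Multiply by 1.0 (or CAST to REAL) to force floating-point division

Corrected query:
SELECT category, SUM(stock) * 1.0 / COUNT(*) AS avg_stock FROM products GROUP BY category

Result:
category  | avg_stock 
----------+-----------
Furniture | 374       
Garden    | 199       
Kitchen   | 317       
Office    | 297.666667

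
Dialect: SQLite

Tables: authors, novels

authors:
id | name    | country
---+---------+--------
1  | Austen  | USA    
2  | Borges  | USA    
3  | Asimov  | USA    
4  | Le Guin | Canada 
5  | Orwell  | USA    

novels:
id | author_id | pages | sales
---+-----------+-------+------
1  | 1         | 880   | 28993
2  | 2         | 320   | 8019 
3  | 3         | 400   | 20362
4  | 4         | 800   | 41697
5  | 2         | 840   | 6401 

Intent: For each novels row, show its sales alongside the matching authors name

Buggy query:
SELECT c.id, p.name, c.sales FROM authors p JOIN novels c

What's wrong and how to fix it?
Bug: Missing join condition: each novels row is matched to all authors rows instead of just its own

Fix: Specify the join condition linking the foreign key to the parent id

Corrected query:
SELECT c.id, p.name, c.sales FROM authors p JOIN novels c ON c.author_id = p.id

Result:
id | name    | sales
---+---------+------
1  | Austen  | 28993
2  | Borges  | 8019 
3  | Asimov  | 20362
4  | Le Guin | 41697
5  | Borges  | 6401 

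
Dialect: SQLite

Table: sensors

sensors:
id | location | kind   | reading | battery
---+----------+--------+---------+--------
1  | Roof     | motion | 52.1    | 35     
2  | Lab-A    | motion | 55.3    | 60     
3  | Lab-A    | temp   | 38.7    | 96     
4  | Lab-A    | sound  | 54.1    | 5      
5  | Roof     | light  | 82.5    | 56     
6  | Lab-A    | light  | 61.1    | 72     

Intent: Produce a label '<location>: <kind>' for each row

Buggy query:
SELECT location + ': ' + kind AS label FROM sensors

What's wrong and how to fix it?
Bug: '+' is numeric addition; on text columns SQLite converts them to 0 instead of concatenating

Fix: Replace + with || to concatenate text

Corrected query:
SELECT location || ': ' || kind AS label FROM sensors

Result:
label        
-------------
Roof: motion 
Lab-A: motion
Lab-A: temp  
Lab-A: sound 
Roof: light  
Lab-A: light 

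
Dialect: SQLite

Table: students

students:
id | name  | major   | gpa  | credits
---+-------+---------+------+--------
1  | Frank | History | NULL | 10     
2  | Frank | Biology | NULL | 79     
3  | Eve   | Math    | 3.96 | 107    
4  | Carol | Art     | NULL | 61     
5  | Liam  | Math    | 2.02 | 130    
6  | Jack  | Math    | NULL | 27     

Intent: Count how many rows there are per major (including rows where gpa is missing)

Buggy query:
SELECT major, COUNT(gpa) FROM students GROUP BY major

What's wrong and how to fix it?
Bug: COUNT(column) counts non-NULL values only; rows with NULL gpa aren't counted

Fix: Use COUNT(*) to count all rows regardless of NULL

Corrected query:
SELECT major, COUNT(*) FROM students GROUP BY major

Result:
major   | COUNT(*)
--------+---------
Art     | 1       
Biology | 1       
History | 1       
Math    | 3       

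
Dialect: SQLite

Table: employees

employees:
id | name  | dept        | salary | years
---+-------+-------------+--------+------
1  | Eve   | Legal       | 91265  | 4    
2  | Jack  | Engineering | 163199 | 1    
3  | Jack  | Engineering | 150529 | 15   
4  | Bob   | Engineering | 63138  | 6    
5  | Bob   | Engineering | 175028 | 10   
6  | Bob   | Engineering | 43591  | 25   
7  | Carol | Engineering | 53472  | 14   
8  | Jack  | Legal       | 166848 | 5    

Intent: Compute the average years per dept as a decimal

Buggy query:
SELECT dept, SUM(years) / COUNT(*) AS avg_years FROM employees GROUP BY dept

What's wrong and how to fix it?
Bug: SUM(years) and COUNT(*) are both integers; the division truncates the fractional part

Fix: Cast one side to REAL so the division keeps the fractional part

Corrected query:
SELECT dept, SUM(years) * 1.0 / COUNT(*) AS avg_years FROM employees GROUP BY dept

Result:
dept        | avg_years
------------+----------
Engineering | 11.833333
Legal       | 4.5      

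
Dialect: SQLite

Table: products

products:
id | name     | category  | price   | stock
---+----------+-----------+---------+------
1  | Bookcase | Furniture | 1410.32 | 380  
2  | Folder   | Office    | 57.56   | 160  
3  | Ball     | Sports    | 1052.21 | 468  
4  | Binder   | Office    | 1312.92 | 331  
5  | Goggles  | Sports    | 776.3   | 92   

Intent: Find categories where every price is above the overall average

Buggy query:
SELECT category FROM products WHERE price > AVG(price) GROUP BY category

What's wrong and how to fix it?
Bug: AVG() is an aggregate; it can't sit directly in WHERE

Fix: Use a subquery for AVG and a HAVING MIN(...) filter so the condition holds for every row in the group

Corrected query:
SELECT category FROM products GROUP BY category HAVING MIN(price) > (SELECT AVG(price) FROM products)

Result:
category 
---------
Furniture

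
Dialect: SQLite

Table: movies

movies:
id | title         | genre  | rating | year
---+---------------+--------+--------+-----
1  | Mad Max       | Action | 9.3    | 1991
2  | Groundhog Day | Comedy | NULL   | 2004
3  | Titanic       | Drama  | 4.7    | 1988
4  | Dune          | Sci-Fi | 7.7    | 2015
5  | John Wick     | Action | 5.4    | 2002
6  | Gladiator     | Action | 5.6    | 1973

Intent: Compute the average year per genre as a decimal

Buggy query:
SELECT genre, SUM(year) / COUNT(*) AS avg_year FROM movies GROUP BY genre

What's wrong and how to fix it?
Bug: SUM(year) and COUNT(*) are both integers; the division truncates the fractional part

Fix: Cast one side to REAL so the division keeps the fractional part

Corrected query:
SELECT genre, SUM(year) * 1.0 / COUNT(*) AS avg_year FROM movies GROUP BY genre

Result:
genre  | avg_year   
-------+------------
Action | 1988.666667
Comedy | 2004       
Drama  | 1988       
Sci-Fi | 2015       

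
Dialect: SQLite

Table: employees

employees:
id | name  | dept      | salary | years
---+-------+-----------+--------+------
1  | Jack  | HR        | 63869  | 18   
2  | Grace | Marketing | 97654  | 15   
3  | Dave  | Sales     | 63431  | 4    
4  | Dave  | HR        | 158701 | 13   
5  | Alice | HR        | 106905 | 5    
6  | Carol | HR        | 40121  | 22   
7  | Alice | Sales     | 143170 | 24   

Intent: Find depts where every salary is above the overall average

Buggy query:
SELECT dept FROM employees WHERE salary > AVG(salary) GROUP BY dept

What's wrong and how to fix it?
Bug: AVG() is an aggregate; it can't sit directly in WHERE

Fix: Compute the overall average in a scalar subquery and compare each group's MIN against it in HAVING

Corrected query:
SELECT dept FROM employees GROUP BY dept HAVING MIN(salary) > (SELECT AVG(salary) FROM employees)

Result:
dept     
---------
Marketing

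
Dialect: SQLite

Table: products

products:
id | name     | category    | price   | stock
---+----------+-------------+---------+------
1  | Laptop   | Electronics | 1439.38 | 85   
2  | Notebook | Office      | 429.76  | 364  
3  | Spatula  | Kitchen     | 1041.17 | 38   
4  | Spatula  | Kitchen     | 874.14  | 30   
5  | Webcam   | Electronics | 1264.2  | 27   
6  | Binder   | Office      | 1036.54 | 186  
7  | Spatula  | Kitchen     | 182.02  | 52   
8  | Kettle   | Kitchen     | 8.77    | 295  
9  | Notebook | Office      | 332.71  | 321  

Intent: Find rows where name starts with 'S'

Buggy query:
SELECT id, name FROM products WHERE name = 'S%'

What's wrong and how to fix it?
Bug: '=' compares the literal string including the % character; pattern matching needs LIKE

Fix: Use LIKE for wildcard pattern matching

Corrected query:
SELECT id, name FROM products WHERE name LIKE 'S%'

Result:
id | name   
---+--------
3  | Spatula
4  | Spatula
7  | Spatula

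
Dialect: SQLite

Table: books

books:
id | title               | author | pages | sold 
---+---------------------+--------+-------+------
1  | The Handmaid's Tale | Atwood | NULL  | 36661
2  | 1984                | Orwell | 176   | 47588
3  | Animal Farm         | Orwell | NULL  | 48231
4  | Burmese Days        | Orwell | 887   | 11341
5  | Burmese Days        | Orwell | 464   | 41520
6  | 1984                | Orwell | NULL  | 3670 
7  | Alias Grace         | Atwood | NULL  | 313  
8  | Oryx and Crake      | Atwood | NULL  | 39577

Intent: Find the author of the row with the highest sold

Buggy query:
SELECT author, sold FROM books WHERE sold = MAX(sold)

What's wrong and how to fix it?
Bug: MAX(sold) is an aggregate and cannot be used directly in WHERE

Fix: Wrap MAX in a scalar subquery so WHERE compares against a single value

Corrected query:
SELECT author, sold FROM books WHERE sold = (SELECT MAX(sold) FROM books)

Result:
author | sold 
-------+------
Orwell | 48231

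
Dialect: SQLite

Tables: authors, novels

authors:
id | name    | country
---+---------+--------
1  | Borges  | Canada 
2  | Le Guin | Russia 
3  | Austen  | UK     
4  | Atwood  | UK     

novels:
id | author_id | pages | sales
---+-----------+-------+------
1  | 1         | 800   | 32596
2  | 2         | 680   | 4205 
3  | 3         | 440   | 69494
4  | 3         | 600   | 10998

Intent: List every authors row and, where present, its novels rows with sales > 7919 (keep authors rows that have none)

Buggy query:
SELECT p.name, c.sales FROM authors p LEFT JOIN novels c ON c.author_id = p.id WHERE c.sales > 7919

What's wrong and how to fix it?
Bug: Filtering c.sales in WHERE discards the NULL rows produced by LEFT JOIN, turning it into an inner join

Fix: Put 'c.sales > 7919' in the JOIN's ON clause instead of WHERE

Corrected query:
SELECT p.name, c.sales FROM authors p LEFT JOIN novels c ON c.author_id = p.id AND c.sales > 7919

Result:
name    | sales
--------+------
Borges  | 32596
Le Guin | NULL 
Austen  | 10998
Austen  | 69494
Atwood  | NULL 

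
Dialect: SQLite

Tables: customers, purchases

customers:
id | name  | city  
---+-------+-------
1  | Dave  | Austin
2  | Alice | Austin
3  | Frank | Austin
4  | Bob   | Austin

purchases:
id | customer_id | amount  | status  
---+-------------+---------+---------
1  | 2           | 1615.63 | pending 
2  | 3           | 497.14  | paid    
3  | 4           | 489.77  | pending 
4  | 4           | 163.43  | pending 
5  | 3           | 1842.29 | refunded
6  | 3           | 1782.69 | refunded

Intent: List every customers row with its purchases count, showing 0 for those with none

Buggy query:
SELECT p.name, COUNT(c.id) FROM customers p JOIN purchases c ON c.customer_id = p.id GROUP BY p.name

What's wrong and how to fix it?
Bug: INNER JOIN drops customers rows that have no matching purchases rows

Fix: Switch to LEFT JOIN to retain unmatched parent rows

Corrected query:
SELECT p.name, COUNT(c.id) FROM customers p LEFT JOIN purchases c ON c.customer_id = p.id GROUP BY p.name

Result:
name  | COUNT(c.id)
------+------------
Alice | 1          
Bob   | 2          
Dave  | 0          
Frank | 3          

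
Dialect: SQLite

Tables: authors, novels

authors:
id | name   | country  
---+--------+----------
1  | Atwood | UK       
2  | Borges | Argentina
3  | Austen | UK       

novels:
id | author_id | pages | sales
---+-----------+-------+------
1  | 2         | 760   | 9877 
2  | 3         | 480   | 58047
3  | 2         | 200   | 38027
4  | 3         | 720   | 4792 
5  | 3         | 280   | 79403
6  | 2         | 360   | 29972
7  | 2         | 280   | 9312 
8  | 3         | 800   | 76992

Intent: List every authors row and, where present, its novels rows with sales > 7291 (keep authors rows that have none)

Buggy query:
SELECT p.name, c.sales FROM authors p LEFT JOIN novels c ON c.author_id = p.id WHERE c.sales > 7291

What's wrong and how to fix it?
Bug: Filtering c.sales in WHERE discards the NULL rows produced by LEFT JOIN, turning it into an inner join

Fix: Put 'c.sales > 7291' in the JOIN's ON clause instead of WHERE

Corrected query:
SELECT p.name, c.sales FROM authors p LEFT JOIN novels c ON c.author_id = p.id AND c.sales > 7291

Result:
name   | sales
-------+------
Atwood | NULL 
Borges | 9312 
Borges | 9877 
Borges | 29972
Borges | 38027
Austen | 58047
Austen | 76992
Austen | 79403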